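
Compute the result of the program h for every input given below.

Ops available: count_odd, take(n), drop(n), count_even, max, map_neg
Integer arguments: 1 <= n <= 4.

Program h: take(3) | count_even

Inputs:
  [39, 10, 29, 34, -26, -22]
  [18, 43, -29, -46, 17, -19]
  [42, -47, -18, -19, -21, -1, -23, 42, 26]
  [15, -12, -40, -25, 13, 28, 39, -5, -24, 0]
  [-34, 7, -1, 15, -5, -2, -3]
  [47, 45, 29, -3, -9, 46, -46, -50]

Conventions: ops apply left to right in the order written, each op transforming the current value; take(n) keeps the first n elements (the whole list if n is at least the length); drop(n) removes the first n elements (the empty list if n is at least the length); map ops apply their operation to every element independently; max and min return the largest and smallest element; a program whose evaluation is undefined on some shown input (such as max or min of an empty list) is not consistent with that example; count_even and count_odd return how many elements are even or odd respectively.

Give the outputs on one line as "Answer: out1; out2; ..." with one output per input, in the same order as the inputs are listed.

Execution, op by op:
  [39, 10, 29, 34, -26, -22] -> [39, 10, 29] -> 1
  [18, 43, -29, -46, 17, -19] -> [18, 43, -29] -> 1
  [42, -47, -18, -19, -21, -1, -23, 42, 26] -> [42, -47, -18] -> 2
  [15, -12, -40, -25, 13, 28, 39, -5, -24, 0] -> [15, -12, -40] -> 2
  [-34, 7, -1, 15, -5, -2, -3] -> [-34, 7, -1] -> 1
  [47, 45, 29, -3, -9, 46, -46, -50] -> [47, 45, 29] -> 0

1; 1; 2; 2; 1; 0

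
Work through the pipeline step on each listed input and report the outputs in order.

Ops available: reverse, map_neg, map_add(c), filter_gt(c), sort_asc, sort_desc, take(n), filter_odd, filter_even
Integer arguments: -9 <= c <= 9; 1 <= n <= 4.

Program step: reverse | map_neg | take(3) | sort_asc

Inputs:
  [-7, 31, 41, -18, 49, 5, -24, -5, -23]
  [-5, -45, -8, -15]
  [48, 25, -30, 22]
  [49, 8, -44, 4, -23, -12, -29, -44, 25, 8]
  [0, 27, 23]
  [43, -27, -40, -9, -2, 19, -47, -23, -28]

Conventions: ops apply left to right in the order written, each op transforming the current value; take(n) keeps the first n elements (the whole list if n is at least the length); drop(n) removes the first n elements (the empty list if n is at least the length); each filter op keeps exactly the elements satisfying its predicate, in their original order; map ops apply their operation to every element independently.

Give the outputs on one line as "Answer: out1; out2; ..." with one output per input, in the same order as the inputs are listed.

[5, 23, 24]; [8, 15, 45]; [-25, -22, 30]; [-25, -8, 44]; [-27, -23, 0]; [23, 28, 47]

Execution, op by op:
  [-7, 31, 41, -18, 49, 5, -24, -5, -23] -> [-23, -5, -24, 5, 49, -18, 41, 31, -7] -> [23, 5, 24, -5, -49, 18, -41, -31, 7] -> [23, 5, 24] -> [5, 23, 24]
  [-5, -45, -8, -15] -> [-15, -8, -45, -5] -> [15, 8, 45, 5] -> [15, 8, 45] -> [8, 15, 45]
  [48, 25, -30, 22] -> [22, -30, 25, 48] -> [-22, 30, -25, -48] -> [-22, 30, -25] -> [-25, -22, 30]
  [49, 8, -44, 4, -23, -12, -29, -44, 25, 8] -> [8, 25, -44, -29, -12, -23, 4, -44, 8, 49] -> [-8, -25, 44, 29, 12, 23, -4, 44, -8, -49] -> [-8, -25, 44] -> [-25, -8, 44]
  [0, 27, 23] -> [23, 27, 0] -> [-23, -27, 0] -> [-23, -27, 0] -> [-27, -23, 0]
  [43, -27, -40, -9, -2, 19, -47, -23, -28] -> [-28, -23, -47, 19, -2, -9, -40, -27, 43] -> [28, 23, 47, -19, 2, 9, 40, 27, -43] -> [28, 23, 47] -> [23, 28, 47]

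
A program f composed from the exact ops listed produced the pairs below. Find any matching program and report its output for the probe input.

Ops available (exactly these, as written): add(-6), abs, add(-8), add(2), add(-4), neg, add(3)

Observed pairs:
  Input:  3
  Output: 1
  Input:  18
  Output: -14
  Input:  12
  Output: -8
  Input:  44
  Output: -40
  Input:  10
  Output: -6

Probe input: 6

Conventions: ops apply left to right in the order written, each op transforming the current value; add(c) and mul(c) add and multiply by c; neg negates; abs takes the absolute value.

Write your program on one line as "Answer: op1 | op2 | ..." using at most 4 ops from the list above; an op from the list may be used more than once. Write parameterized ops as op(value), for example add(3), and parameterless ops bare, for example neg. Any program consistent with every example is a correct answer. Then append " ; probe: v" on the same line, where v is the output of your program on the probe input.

add(2) | add(-6) | neg ; probe: -2

Check, running the answer program on each example:
  3 -> 5 -> -1 -> 1
  18 -> 20 -> 14 -> -14
  12 -> 14 -> 8 -> -8
  44 -> 46 -> 40 -> -40
  10 -> 12 -> 6 -> -6
  probe: 6 -> 8 -> 2 -> -2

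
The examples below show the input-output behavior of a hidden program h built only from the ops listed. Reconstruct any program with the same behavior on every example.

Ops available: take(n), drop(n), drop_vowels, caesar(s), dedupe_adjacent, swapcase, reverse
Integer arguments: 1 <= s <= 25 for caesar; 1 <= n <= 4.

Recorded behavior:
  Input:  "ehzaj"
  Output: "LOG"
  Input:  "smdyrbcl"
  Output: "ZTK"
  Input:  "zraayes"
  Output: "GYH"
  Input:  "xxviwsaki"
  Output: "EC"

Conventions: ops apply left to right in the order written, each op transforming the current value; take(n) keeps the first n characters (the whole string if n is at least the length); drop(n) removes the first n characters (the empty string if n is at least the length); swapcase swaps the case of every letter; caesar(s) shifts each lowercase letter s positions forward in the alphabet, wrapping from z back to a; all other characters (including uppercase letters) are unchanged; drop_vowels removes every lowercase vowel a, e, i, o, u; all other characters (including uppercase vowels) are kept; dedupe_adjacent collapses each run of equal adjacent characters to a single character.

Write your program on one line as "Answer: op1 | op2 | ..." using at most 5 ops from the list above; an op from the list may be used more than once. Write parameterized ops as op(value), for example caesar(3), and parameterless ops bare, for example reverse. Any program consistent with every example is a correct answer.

take(3) | caesar(7) | swapcase | dedupe_adjacent

Check, running the answer program on each example:
  "ehzaj" -> "ehz" -> "log" -> "LOG" -> "LOG"
  "smdyrbcl" -> "smd" -> "ztk" -> "ZTK" -> "ZTK"
  "zraayes" -> "zra" -> "gyh" -> "GYH" -> "GYH"
  "xxviwsaki" -> "xxv" -> "eec" -> "EEC" -> "EC"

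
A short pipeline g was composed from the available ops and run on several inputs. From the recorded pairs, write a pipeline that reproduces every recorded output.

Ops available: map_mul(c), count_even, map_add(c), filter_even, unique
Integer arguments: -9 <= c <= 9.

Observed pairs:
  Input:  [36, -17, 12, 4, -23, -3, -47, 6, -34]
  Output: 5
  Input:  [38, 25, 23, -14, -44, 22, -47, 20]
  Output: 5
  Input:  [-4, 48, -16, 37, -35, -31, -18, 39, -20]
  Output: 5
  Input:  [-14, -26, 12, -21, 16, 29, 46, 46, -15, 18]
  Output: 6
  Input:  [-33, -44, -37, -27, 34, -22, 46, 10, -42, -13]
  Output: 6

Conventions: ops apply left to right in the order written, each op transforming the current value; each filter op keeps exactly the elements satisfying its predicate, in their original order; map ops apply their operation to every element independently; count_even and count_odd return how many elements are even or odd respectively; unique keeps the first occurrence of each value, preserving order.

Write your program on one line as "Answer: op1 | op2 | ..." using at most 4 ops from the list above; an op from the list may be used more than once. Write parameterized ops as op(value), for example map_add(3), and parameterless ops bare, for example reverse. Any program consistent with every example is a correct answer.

unique | filter_even | map_mul(-6) | count_even

Check, running the answer program on each example:
  [36, -17, 12, 4, -23, -3, -47, 6, -34] -> [36, -17, 12, 4, -23, -3, -47, 6, -34] -> [36, 12, 4, 6, -34] -> [-216, -72, -24, -36, 204] -> 5
  [38, 25, 23, -14, -44, 22, -47, 20] -> [38, 25, 23, -14, -44, 22, -47, 20] -> [38, -14, -44, 22, 20] -> [-228, 84, 264, -132, -120] -> 5
  [-4, 48, -16, 37, -35, -31, -18, 39, -20] -> [-4, 48, -16, 37, -35, -31, -18, 39, -20] -> [-4, 48, -16, -18, -20] -> [24, -288, 96, 108, 120] -> 5
  [-14, -26, 12, -21, 16, 29, 46, 46, -15, 18] -> [-14, -26, 12, -21, 16, 29, 46, -15, 18] -> [-14, -26, 12, 16, 46, 18] -> [84, 156, -72, -96, -276, -108] -> 6
  [-33, -44, -37, -27, 34, -22, 46, 10, -42, -13] -> [-33, -44, -37, -27, 34, -22, 46, 10, -42, -13] -> [-44, 34, -22, 46, 10, -42] -> [264, -204, 132, -276, -60, 252] -> 6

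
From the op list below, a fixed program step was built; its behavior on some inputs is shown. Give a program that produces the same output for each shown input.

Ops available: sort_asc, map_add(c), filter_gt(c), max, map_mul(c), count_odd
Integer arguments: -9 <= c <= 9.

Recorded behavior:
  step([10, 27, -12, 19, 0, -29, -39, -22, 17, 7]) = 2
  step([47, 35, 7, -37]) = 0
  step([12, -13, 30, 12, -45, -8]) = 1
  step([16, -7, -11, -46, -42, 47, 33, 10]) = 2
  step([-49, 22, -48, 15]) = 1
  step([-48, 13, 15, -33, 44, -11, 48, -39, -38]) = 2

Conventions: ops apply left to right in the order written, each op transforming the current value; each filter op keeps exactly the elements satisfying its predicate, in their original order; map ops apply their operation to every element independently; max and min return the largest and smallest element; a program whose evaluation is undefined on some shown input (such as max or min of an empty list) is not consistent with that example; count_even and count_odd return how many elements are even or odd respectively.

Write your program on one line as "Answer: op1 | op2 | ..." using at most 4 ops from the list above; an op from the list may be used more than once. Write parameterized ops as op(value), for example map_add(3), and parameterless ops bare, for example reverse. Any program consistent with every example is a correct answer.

map_mul(-3) | filter_gt(8) | map_add(-1) | count_odd

Check, running the answer program on each example:
  [10, 27, -12, 19, 0, -29, -39, -22, 17, 7] -> [-30, -81, 36, -57, 0, 87, 117, 66, -51, -21] -> [36, 87, 117, 66] -> [35, 86, 116, 65] -> 2
  [47, 35, 7, -37] -> [-141, -105, -21, 111] -> [111] -> [110] -> 0
  [12, -13, 30, 12, -45, -8] -> [-36, 39, -90, -36, 135, 24] -> [39, 135, 24] -> [38, 134, 23] -> 1
  [16, -7, -11, -46, -42, 47, 33, 10] -> [-48, 21, 33, 138, 126, -141, -99, -30] -> [21, 33, 138, 126] -> [20, 32, 137, 125] -> 2
  [-49, 22, -48, 15] -> [147, -66, 144, -45] -> [147, 144] -> [146, 143] -> 1
  [-48, 13, 15, -33, 44, -11, 48, -39, -38] -> [144, -39, -45, 99, -132, 33, -144, 117, 114] -> [144, 99, 33, 117, 114] -> [143, 98, 32, 116, 113] -> 2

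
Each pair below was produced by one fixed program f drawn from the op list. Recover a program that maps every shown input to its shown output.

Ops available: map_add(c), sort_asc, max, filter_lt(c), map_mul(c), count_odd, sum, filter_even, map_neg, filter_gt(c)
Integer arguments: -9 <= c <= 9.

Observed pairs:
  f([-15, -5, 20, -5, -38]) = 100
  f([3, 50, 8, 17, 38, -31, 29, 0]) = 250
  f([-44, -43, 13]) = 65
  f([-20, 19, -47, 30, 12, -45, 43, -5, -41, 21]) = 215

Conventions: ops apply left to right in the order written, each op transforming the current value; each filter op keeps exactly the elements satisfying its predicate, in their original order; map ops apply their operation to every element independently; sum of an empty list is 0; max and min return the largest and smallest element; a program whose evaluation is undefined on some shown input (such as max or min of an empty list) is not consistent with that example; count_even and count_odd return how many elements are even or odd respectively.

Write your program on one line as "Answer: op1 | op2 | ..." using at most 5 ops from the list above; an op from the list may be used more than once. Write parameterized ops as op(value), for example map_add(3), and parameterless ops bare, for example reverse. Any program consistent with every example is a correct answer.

map_neg | map_mul(-5) | sort_asc | max

Check, running the answer program on each example:
  [-15, -5, 20, -5, -38] -> [15, 5, -20, 5, 38] -> [-75, -25, 100, -25, -190] -> [-190, -75, -25, -25, 100] -> 100
  [3, 50, 8, 17, 38, -31, 29, 0] -> [-3, -50, -8, -17, -38, 31, -29, 0] -> [15, 250, 40, 85, 190, -155, 145, 0] -> [-155, 0, 15, 40, 85, 145, 190, 250] -> 250
  [-44, -43, 13] -> [44, 43, -13] -> [-220, -215, 65] -> [-220, -215, 65] -> 65
  [-20, 19, -47, 30, 12, -45, 43, -5, -41, 21] -> [20, -19, 47, -30, -12, 45, -43, 5, 41, -21] -> [-100, 95, -235, 150, 60, -225, 215, -25, -205, 105] -> [-235, -225, -205, -100, -25, 60, 95, 105, 150, 215] -> 215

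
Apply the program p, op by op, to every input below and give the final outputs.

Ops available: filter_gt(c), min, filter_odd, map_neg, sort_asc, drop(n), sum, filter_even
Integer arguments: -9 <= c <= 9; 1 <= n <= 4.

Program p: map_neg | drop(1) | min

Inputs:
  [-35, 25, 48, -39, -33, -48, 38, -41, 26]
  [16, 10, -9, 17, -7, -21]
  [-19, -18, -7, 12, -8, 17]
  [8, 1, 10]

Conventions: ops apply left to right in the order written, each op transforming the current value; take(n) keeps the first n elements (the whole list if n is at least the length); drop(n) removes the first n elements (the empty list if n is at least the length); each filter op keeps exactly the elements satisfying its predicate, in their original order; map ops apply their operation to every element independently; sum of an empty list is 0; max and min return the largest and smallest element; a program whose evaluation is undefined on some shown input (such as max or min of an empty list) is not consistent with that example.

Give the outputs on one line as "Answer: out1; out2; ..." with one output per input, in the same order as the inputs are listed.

-48; -17; -17; -10

Execution, op by op:
  [-35, 25, 48, -39, -33, -48, 38, -41, 26] -> [35, -25, -48, 39, 33, 48, -38, 41, -26] -> [-25, -48, 39, 33, 48, -38, 41, -26] -> -48
  [16, 10, -9, 17, -7, -21] -> [-16, -10, 9, -17, 7, 21] -> [-10, 9, -17, 7, 21] -> -17
  [-19, -18, -7, 12, -8, 17] -> [19, 18, 7, -12, 8, -17] -> [18, 7, -12, 8, -17] -> -17
  [8, 1, 10] -> [-8, -1, -10] -> [-1, -10] -> -10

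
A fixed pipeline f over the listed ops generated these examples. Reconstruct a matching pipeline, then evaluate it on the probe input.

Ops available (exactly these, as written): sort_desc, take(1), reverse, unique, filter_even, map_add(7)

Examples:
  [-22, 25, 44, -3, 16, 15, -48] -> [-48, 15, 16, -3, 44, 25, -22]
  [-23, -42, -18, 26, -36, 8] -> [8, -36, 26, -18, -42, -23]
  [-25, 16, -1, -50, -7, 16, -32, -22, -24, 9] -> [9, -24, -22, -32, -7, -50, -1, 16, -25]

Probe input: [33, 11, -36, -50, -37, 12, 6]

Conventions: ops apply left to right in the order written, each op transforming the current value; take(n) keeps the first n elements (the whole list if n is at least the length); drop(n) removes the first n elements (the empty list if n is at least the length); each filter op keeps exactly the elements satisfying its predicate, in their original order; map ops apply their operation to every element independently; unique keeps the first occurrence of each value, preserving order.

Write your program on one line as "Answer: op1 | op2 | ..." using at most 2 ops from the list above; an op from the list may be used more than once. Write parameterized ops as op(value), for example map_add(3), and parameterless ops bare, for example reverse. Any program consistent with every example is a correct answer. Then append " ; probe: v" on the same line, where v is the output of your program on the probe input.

unique | reverse ; probe: [6, 12, -37, -50, -36, 11, 33]

Check, running the answer program on each example:
  [-22, 25, 44, -3, 16, 15, -48] -> [-22, 25, 44, -3, 16, 15, -48] -> [-48, 15, 16, -3, 44, 25, -22]
  [-23, -42, -18, 26, -36, 8] -> [-23, -42, -18, 26, -36, 8] -> [8, -36, 26, -18, -42, -23]
  [-25, 16, -1, -50, -7, 16, -32, -22, -24, 9] -> [-25, 16, -1, -50, -7, -32, -22, -24, 9] -> [9, -24, -22, -32, -7, -50, -1, 16, -25]
  probe: [33, 11, -36, -50, -37, 12, 6] -> [33, 11, -36, -50, -37, 12, 6] -> [6, 12, -37, -50, -36, 11, 33]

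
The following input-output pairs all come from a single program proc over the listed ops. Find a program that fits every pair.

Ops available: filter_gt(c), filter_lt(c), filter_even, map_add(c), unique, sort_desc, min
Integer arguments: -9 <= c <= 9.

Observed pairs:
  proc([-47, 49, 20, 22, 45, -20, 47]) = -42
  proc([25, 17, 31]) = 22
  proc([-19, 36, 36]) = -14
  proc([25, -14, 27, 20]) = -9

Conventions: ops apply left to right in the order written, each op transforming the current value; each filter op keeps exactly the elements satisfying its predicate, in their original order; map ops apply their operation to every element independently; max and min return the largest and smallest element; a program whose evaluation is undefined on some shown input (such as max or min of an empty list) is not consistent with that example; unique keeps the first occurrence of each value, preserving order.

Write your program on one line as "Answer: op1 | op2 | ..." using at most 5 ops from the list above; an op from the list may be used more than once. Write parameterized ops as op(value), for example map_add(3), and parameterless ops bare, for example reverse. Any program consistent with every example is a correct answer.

sort_desc | map_add(-6) | map_add(2) | map_add(9) | min

Check, running the answer program on each example:
  [-47, 49, 20, 22, 45, -20, 47] -> [49, 47, 45, 22, 20, -20, -47] -> [43, 41, 39, 16, 14, -26, -53] -> [45, 43, 41, 18, 16, -24, -51] -> [54, 52, 50, 27, 25, -15, -42] -> -42
  [25, 17, 31] -> [31, 25, 17] -> [25, 19, 11] -> [27, 21, 13] -> [36, 30, 22] -> 22
  [-19, 36, 36] -> [36, 36, -19] -> [30, 30, -25] -> [32, 32, -23] -> [41, 41, -14] -> -14
  [25, -14, 27, 20] -> [27, 25, 20, -14] -> [21, 19, 14, -20] -> [23, 21, 16, -18] -> [32, 30, 25, -9] -> -9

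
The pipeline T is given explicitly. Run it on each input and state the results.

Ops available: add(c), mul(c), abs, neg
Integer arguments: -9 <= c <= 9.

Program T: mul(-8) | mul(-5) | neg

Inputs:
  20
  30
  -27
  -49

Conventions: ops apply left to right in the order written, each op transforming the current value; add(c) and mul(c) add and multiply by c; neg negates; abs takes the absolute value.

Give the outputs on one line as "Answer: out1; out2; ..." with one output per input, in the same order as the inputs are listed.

-800; -1200; 1080; 1960

Execution, op by op:
  20 -> -160 -> 800 -> -800
  30 -> -240 -> 1200 -> -1200
  -27 -> 216 -> -1080 -> 1080
  -49 -> 392 -> -1960 -> 1960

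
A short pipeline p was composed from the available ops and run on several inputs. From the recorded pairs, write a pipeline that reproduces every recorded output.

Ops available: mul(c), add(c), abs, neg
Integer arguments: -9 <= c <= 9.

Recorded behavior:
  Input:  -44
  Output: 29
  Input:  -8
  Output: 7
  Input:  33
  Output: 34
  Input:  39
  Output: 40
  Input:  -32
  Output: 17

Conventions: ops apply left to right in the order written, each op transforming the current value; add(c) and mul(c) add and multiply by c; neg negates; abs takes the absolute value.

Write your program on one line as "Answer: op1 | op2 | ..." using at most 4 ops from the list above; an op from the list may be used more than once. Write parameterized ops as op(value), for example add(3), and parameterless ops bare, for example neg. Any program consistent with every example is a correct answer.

add(8) | abs | add(-7) | abs

Check, running the answer program on each example:
  -44 -> -36 -> 36 -> 29 -> 29
  -8 -> 0 -> 0 -> -7 -> 7
  33 -> 41 -> 41 -> 34 -> 34
  39 -> 47 -> 47 -> 40 -> 40
  -32 -> -24 -> 24 -> 17 -> 17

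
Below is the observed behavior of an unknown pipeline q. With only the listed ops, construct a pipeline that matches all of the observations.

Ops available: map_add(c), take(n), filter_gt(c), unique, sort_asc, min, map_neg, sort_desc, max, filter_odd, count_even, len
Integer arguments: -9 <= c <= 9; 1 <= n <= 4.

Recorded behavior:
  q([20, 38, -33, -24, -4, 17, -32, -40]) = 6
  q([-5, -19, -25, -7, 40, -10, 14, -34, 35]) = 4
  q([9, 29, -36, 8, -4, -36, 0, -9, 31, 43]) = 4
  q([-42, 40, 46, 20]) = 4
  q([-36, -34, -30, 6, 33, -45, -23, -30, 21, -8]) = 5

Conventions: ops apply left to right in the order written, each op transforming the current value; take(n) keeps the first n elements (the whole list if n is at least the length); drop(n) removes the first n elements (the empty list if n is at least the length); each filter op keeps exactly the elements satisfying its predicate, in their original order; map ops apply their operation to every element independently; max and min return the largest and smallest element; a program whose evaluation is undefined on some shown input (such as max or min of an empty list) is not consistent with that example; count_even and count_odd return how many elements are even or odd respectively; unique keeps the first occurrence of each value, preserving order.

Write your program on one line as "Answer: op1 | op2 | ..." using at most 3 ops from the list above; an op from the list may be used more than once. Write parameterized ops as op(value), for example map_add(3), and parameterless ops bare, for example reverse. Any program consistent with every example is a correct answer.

unique | count_even

Check, running the answer program on each example:
  [20, 38, -33, -24, -4, 17, -32, -40] -> [20, 38, -33, -24, -4, 17, -32, -40] -> 6
  [-5, -19, -25, -7, 40, -10, 14, -34, 35] -> [-5, -19, -25, -7, 40, -10, 14, -34, 35] -> 4
  [9, 29, -36, 8, -4, -36, 0, -9, 31, 43] -> [9, 29, -36, 8, -4, 0, -9, 31, 43] -> 4
  [-42, 40, 46, 20] -> [-42, 40, 46, 20] -> 4
  [-36, -34, -30, 6, 33, -45, -23, -30, 21, -8] -> [-36, -34, -30, 6, 33, -45, -23, 21, -8] -> 5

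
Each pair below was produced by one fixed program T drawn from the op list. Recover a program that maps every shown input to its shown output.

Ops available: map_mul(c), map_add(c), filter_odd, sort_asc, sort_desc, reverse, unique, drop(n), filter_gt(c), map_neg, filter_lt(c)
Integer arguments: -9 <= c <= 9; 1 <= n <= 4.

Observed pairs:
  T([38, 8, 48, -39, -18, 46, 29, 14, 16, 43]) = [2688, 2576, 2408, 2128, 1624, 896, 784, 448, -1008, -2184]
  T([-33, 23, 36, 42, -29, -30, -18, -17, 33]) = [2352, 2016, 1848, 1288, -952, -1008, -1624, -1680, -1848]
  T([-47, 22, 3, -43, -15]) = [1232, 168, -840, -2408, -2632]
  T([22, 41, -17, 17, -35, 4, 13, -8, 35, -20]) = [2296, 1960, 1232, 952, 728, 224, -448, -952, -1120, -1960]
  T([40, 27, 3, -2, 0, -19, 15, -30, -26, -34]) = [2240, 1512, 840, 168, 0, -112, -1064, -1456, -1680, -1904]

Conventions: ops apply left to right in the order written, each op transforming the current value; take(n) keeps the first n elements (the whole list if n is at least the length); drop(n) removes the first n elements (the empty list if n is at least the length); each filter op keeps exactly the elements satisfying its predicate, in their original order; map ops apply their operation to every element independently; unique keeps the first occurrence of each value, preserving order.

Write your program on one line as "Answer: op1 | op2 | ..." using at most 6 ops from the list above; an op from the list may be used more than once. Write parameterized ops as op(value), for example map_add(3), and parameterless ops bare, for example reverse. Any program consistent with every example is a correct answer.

map_mul(-2) | map_mul(-7) | reverse | map_neg | map_mul(-4) | sort_desc

Check, running the answer program on each example:
  [38, 8, 48, -39, -18, 46, 29, 14, 16, 43] -> [-76, -16, -96, 78, 36, -92, -58, -28, -32, -86] -> [532, 112, 672, -546, -252, 644, 406, 196, 224, 602] -> [602, 224, 196, 406, 644, -252, -546, 672, 112, 532] -> [-602, -224, -196, -406, -644, 252, 546, -672, -112, -532] -> [2408, 896, 784, 1624, 2576, -1008, -2184, 2688, 448, 2128] -> [2688, 2576, 2408, 2128, 1624, 896, 784, 448, -1008, -2184]
  [-33, 23, 36, 42, -29, -30, -18, -17, 33] -> [66, -46, -72, -84, 58, 60, 36, 34, -66] -> [-462, 322, 504, 588, -406, -420, -252, -238, 462] -> [462, -238, -252, -420, -406, 588, 504, 322, -462] -> [-462, 238, 252, 420, 406, -588, -504, -322, 462] -> [1848, -952, -1008, -1680, -1624, 2352, 2016, 1288, -1848] -> [2352, 2016, 1848, 1288, -952, -1008, -1624, -1680, -1848]
  [-47, 22, 3, -43, -15] -> [94, -44, -6, 86, 30] -> [-658, 308, 42, -602, -210] -> [-210, -602, 42, 308, -658] -> [210, 602, -42, -308, 658] -> [-840, -2408, 168, 1232, -2632] -> [1232, 168, -840, -2408, -2632]
  [22, 41, -17, 17, -35, 4, 13, -8, 35, -20] -> [-44, -82, 34, -34, 70, -8, -26, 16, -70, 40] -> [308, 574, -238, 238, -490, 56, 182, -112, 490, -280] -> [-280, 490, -112, 182, 56, -490, 238, -238, 574, 308] -> [280, -490, 112, -182, -56, 490, -238, 238, -574, -308] -> [-1120, 1960, -448, 728, 224, -1960, 952, -952, 2296, 1232] -> [2296, 1960, 1232, 952, 728, 224, -448, -952, -1120, -1960]
  [40, 27, 3, -2, 0, -19, 15, -30, -26, -34] -> [-80, -54, -6, 4, 0, 38, -30, 60, 52, 68] -> [560, 378, 42, -28, 0, -266, 210, -420, -364, -476] -> [-476, -364, -420, 210, -266, 0, -28, 42, 378, 560] -> [476, 364, 420, -210, 266, 0, 28, -42, -378, -560] -> [-1904, -1456, -1680, 840, -1064, 0, -112, 168, 1512, 2240] -> [2240, 1512, 840, 168, 0, -112, -1064, -1456, -1680, -1904]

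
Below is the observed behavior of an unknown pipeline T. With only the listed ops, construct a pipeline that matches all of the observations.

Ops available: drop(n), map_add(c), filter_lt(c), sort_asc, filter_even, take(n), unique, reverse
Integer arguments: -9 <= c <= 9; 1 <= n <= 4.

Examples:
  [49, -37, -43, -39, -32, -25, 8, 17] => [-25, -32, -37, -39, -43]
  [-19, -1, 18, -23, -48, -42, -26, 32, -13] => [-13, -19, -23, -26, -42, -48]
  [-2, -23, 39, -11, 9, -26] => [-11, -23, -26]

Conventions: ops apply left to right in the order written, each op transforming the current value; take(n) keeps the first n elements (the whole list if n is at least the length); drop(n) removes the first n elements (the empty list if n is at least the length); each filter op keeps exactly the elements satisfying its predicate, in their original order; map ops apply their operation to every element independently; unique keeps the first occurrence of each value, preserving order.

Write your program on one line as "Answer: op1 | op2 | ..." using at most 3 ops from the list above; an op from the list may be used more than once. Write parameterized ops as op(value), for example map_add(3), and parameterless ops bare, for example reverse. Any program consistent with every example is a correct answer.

sort_asc | reverse | drop(3)

Check, running the answer program on each example:
  [49, -37, -43, -39, -32, -25, 8, 17] -> [-43, -39, -37, -32, -25, 8, 17, 49] -> [49, 17, 8, -25, -32, -37, -39, -43] -> [-25, -32, -37, -39, -43]
  [-19, -1, 18, -23, -48, -42, -26, 32, -13] -> [-48, -42, -26, -23, -19, -13, -1, 18, 32] -> [32, 18, -1, -13, -19, -23, -26, -42, -48] -> [-13, -19, -23, -26, -42, -48]
  [-2, -23, 39, -11, 9, -26] -> [-26, -23, -11, -2, 9, 39] -> [39, 9, -2, -11, -23, -26] -> [-11, -23, -26]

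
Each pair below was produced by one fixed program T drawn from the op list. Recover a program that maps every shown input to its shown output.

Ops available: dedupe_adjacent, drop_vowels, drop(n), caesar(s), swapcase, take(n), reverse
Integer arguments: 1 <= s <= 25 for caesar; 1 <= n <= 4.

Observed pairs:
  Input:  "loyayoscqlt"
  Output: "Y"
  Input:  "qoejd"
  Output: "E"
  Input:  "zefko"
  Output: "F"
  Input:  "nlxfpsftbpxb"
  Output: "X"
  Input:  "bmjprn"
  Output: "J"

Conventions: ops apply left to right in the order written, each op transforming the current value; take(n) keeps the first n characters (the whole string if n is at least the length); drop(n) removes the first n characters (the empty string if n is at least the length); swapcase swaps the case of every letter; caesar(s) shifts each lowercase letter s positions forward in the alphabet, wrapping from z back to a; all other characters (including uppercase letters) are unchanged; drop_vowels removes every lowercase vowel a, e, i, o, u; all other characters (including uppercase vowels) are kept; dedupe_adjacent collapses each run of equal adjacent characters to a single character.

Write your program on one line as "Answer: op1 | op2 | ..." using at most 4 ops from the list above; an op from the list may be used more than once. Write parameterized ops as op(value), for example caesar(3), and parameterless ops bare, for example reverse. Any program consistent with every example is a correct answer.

take(3) | swapcase | reverse | take(1)

Check, running the answer program on each example:
  "loyayoscqlt" -> "loy" -> "LOY" -> "YOL" -> "Y"
  "qoejd" -> "qoe" -> "QOE" -> "EOQ" -> "E"
  "zefko" -> "zef" -> "ZEF" -> "FEZ" -> "F"
  "nlxfpsftbpxb" -> "nlx" -> "NLX" -> "XLN" -> "X"
  "bmjprn" -> "bmj" -> "BMJ" -> "JMB" -> "J"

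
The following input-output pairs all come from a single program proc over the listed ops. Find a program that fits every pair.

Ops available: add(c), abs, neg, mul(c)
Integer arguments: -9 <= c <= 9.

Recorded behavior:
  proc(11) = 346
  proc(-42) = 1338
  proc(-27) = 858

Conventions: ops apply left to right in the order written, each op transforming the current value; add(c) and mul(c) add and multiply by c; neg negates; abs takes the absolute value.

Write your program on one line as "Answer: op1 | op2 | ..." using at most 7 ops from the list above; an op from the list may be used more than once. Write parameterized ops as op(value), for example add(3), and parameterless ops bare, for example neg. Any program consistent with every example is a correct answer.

neg | mul(8) | abs | neg | mul(-4) | add(-6)

Check, running the answer program on each example:
  11 -> -11 -> -88 -> 88 -> -88 -> 352 -> 346
  -42 -> 42 -> 336 -> 336 -> -336 -> 1344 -> 1338
  -27 -> 27 -> 216 -> 216 -> -216 -> 864 -> 858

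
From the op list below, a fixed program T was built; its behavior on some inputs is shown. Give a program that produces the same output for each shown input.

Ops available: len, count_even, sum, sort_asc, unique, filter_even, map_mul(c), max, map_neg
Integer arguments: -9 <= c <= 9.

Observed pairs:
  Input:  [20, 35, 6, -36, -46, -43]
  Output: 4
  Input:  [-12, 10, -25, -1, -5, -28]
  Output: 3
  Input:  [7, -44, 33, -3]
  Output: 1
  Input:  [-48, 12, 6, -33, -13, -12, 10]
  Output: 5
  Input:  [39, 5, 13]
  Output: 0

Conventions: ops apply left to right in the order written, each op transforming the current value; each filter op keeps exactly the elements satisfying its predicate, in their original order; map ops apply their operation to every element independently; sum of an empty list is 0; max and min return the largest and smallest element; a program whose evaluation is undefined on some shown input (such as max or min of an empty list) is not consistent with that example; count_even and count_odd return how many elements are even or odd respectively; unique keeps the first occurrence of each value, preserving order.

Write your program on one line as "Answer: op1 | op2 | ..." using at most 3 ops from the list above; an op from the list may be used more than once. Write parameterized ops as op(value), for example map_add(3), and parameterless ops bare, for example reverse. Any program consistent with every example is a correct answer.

filter_even | len

Check, running the answer program on each example:
  [20, 35, 6, -36, -46, -43] -> [20, 6, -36, -46] -> 4
  [-12, 10, -25, -1, -5, -28] -> [-12, 10, -28] -> 3
  [7, -44, 33, -3] -> [-44] -> 1
  [-48, 12, 6, -33, -13, -12, 10] -> [-48, 12, 6, -12, 10] -> 5
  [39, 5, 13] -> [] -> 0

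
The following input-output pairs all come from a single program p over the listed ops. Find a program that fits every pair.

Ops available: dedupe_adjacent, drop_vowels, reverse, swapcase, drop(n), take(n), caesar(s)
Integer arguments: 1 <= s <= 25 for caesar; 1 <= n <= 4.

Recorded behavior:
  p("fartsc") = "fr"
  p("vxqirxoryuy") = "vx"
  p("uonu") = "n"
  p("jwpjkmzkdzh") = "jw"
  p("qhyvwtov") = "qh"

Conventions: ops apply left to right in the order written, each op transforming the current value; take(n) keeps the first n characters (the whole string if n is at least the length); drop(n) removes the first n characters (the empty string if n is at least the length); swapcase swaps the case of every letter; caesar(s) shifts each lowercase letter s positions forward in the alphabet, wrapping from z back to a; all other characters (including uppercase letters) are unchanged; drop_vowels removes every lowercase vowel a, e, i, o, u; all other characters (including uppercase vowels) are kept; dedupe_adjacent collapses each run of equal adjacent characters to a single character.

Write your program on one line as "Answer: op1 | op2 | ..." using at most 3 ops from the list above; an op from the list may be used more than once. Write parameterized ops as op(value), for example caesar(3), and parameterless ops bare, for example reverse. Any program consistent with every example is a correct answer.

drop_vowels | take(4) | take(2)

Check, running the answer program on each example:
  "fartsc" -> "frtsc" -> "frts" -> "fr"
  "vxqirxoryuy" -> "vxqrxryy" -> "vxqr" -> "vx"
  "uonu" -> "n" -> "n" -> "n"
  "jwpjkmzkdzh" -> "jwpjkmzkdzh" -> "jwpj" -> "jw"
  "qhyvwtov" -> "qhyvwtv" -> "qhyv" -> "qh"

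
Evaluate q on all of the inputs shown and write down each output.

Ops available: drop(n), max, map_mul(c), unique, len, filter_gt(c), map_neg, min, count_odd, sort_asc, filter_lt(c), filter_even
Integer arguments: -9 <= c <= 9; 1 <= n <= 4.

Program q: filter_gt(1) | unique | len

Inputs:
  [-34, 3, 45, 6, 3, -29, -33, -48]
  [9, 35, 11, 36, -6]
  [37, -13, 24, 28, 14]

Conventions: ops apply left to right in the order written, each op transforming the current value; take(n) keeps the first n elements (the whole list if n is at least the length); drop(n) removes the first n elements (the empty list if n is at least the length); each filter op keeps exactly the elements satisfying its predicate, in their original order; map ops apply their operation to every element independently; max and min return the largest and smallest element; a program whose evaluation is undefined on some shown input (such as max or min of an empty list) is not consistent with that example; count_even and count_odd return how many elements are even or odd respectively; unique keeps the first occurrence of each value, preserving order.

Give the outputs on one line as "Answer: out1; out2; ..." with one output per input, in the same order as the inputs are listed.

Execution, op by op:
  [-34, 3, 45, 6, 3, -29, -33, -48] -> [3, 45, 6, 3] -> [3, 45, 6] -> 3
  [9, 35, 11, 36, -6] -> [9, 35, 11, 36] -> [9, 35, 11, 36] -> 4
  [37, -13, 24, 28, 14] -> [37, 24, 28, 14] -> [37, 24, 28, 14] -> 4

3; 4; 4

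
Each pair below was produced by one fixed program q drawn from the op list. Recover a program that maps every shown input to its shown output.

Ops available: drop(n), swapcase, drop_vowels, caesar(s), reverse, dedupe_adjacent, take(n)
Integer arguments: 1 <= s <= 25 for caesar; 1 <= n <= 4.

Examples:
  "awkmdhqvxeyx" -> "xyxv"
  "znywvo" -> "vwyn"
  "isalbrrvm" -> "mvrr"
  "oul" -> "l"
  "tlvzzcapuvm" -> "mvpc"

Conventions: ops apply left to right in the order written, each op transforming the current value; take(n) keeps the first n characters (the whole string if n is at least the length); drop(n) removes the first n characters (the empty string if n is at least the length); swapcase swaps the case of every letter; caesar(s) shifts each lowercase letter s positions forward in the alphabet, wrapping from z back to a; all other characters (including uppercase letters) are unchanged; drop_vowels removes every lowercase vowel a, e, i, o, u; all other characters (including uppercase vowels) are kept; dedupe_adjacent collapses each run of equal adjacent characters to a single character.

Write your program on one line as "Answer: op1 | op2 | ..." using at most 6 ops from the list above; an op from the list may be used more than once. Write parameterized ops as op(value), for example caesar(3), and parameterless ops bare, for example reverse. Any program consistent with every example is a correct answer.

drop_vowels | swapcase | reverse | swapcase | take(4)

Check, running the answer program on each example:
  "awkmdhqvxeyx" -> "wkmdhqvxyx" -> "WKMDHQVXYX" -> "XYXVQHDMKW" -> "xyxvqhdmkw" -> "xyxv"
  "znywvo" -> "znywv" -> "ZNYWV" -> "VWYNZ" -> "vwynz" -> "vwyn"
  "isalbrrvm" -> "slbrrvm" -> "SLBRRVM" -> "MVRRBLS" -> "mvrrbls" -> "mvrr"
  "oul" -> "l" -> "L" -> "L" -> "l" -> "l"
  "tlvzzcapuvm" -> "tlvzzcpvm" -> "TLVZZCPVM" -> "MVPCZZVLT" -> "mvpczzvlt" -> "mvpc"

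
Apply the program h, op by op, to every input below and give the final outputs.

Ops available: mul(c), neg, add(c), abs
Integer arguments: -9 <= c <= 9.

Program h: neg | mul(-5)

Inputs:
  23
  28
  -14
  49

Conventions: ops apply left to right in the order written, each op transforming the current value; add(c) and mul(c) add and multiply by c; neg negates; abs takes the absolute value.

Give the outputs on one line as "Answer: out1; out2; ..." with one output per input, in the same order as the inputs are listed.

Execution, op by op:
  23 -> -23 -> 115
  28 -> -28 -> 140
  -14 -> 14 -> -70
  49 -> -49 -> 245

115; 140; -70; 245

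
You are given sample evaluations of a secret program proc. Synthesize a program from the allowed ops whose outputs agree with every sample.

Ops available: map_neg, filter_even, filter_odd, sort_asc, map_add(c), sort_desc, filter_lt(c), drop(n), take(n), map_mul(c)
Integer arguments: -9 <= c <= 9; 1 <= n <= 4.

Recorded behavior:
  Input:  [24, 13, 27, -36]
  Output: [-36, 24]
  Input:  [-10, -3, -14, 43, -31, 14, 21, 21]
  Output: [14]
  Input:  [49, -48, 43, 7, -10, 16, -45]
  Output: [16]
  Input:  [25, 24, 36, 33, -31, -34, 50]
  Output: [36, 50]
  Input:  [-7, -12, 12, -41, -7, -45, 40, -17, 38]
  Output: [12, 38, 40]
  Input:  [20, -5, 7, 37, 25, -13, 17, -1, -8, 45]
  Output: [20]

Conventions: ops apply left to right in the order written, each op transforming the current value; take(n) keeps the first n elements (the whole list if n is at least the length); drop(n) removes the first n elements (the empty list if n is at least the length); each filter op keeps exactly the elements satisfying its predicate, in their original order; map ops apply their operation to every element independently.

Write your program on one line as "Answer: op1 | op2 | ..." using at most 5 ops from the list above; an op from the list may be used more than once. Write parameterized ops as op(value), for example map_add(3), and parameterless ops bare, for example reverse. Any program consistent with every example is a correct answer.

sort_desc | take(4) | filter_even | sort_asc

Check, running the answer program on each example:
  [24, 13, 27, -36] -> [27, 24, 13, -36] -> [27, 24, 13, -36] -> [24, -36] -> [-36, 24]
  [-10, -3, -14, 43, -31, 14, 21, 21] -> [43, 21, 21, 14, -3, -10, -14, -31] -> [43, 21, 21, 14] -> [14] -> [14]
  [49, -48, 43, 7, -10, 16, -45] -> [49, 43, 16, 7, -10, -45, -48] -> [49, 43, 16, 7] -> [16] -> [16]
  [25, 24, 36, 33, -31, -34, 50] -> [50, 36, 33, 25, 24, -31, -34] -> [50, 36, 33, 25] -> [50, 36] -> [36, 50]
  [-7, -12, 12, -41, -7, -45, 40, -17, 38] -> [40, 38, 12, -7, -7, -12, -17, -41, -45] -> [40, 38, 12, -7] -> [40, 38, 12] -> [12, 38, 40]
  [20, -5, 7, 37, 25, -13, 17, -1, -8, 45] -> [45, 37, 25, 20, 17, 7, -1, -5, -8, -13] -> [45, 37, 25, 20] -> [20] -> [20]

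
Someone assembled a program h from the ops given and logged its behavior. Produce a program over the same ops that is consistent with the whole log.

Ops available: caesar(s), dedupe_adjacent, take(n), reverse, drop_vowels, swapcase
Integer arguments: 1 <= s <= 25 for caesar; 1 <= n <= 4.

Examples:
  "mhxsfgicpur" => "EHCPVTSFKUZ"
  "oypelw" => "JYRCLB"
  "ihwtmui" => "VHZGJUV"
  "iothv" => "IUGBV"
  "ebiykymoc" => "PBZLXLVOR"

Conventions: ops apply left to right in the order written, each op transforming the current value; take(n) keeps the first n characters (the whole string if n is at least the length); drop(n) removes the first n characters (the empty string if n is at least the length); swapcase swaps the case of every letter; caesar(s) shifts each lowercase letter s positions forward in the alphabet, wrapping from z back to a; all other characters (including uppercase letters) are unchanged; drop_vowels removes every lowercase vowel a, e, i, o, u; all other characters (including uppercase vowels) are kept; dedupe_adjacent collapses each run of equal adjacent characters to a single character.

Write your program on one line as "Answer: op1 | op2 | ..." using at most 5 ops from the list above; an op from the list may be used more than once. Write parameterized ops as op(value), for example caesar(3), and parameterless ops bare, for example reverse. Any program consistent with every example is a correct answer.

caesar(1) | caesar(12) | swapcase | reverse

Check, running the answer program on each example:
  "mhxsfgicpur" -> "niytghjdqvs" -> "zukfstvpche" -> "ZUKFSTVPCHE" -> "EHCPVTSFKUZ"
  "oypelw" -> "pzqfmx" -> "blcryj" -> "BLCRYJ" -> "JYRCLB"
  "ihwtmui" -> "jixunvj" -> "vujgzhv" -> "VUJGZHV" -> "VHZGJUV"
  "iothv" -> "jpuiw" -> "vbgui" -> "VBGUI" -> "IUGBV"
  "ebiykymoc" -> "fcjzlznpd" -> "rovlxlzbp" -> "ROVLXLZBP" -> "PBZLXLVOR"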